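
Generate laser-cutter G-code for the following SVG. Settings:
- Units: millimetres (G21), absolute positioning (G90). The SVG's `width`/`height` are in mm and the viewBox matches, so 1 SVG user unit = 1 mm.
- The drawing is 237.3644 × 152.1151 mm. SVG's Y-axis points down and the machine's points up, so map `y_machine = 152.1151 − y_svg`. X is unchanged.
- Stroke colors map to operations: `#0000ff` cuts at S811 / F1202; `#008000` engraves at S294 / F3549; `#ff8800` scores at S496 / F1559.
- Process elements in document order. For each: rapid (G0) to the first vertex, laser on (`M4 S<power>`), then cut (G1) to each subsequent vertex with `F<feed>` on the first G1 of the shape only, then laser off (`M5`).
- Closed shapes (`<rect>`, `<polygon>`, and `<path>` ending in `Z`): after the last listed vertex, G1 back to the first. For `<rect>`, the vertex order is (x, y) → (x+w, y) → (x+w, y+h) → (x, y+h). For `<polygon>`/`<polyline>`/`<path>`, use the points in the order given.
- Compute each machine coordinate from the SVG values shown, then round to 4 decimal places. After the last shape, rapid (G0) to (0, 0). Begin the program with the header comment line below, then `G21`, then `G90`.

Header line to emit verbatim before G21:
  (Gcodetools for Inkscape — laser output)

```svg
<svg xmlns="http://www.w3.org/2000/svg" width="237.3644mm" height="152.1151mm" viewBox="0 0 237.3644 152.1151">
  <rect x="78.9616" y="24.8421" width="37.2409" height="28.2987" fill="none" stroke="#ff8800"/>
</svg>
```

(Gcodetools for Inkscape — laser output)
G21
G90
G0 X78.9616 Y127.2730
M4 S496
G1 X116.2025 Y127.2730 F1559
G1 X116.2025 Y98.9743
G1 X78.9616 Y98.9743
G1 X78.9616 Y127.2730
M5
G0 X0.0000 Y0.0000

viewBox `0 0 237.3644 152.1151` with mm width/height → 1 unit = 1 mm. Flip: y_m = 152.1151 − y_svg.

**Shape 1** — `<rect>` rectangle, stroke `#ff8800` → score (S496, F1559). Machine vertices: (78.9616,127.2730) → (116.2025,127.2730) → (116.2025,98.9743) → (78.9616,98.9743) → (78.9616,127.2730). Closed: final G1 returns to the first vertex.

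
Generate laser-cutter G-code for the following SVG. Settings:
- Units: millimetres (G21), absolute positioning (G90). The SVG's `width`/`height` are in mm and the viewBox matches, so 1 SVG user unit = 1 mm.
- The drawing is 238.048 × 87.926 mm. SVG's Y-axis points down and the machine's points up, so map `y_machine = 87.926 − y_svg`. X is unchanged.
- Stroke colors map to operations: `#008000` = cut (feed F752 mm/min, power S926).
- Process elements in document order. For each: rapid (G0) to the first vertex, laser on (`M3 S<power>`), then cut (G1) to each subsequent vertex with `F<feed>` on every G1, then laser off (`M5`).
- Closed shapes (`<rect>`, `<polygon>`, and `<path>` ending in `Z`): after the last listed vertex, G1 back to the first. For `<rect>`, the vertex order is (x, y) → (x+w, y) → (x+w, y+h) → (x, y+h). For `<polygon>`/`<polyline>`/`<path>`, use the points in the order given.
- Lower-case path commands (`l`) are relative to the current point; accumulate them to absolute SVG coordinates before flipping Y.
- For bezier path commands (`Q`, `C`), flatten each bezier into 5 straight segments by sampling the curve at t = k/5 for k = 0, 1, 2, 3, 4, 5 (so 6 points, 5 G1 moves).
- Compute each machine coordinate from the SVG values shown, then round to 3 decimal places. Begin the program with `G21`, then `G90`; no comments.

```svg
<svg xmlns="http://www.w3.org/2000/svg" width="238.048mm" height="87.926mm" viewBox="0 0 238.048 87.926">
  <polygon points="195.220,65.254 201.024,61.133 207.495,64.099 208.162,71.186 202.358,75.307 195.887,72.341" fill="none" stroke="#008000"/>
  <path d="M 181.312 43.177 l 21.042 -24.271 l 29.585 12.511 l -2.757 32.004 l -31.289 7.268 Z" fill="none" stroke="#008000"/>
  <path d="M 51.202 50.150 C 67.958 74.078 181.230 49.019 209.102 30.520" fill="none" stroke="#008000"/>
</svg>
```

1 u = 1 mm; y_m = 87.926 − y.

[1] `<polygon>` regular polygon, #008000→cut S926 F752: (195.220,22.672) → (201.024,26.793) → (207.495,23.827) → (208.162,16.740) → (202.358,12.619) → (195.887,15.585) → (195.220,22.672) (closed)

[2] `<path>` regular polygon, #008000→cut S926 F752: (181.312,44.749) → (202.354,69.020) → (231.939,56.509) → (229.182,24.505) → (197.893,17.237) → (181.312,44.749) (closed)

[3] `<path>` cubic bezier, #008000→cut S926 F752: (51.202,37.776) → (71.382,28.853) → (105.994,29.021) → (146.306,35.613) → (183.586,45.964) → (209.102,57.406)

G21
G90
G0 X195.220 Y22.672
M3 S926
G1 X201.024 Y26.793 F752
G1 X207.495 Y23.827 F752
G1 X208.162 Y16.740 F752
G1 X202.358 Y12.619 F752
G1 X195.887 Y15.585 F752
G1 X195.220 Y22.672 F752
M5
G0 X181.312 Y44.749
M3 S926
G1 X202.354 Y69.020 F752
G1 X231.939 Y56.509 F752
G1 X229.182 Y24.505 F752
G1 X197.893 Y17.237 F752
G1 X181.312 Y44.749 F752
M5
G0 X51.202 Y37.776
M3 S926
G1 X71.382 Y28.853 F752
G1 X105.994 Y29.021 F752
G1 X146.306 Y35.613 F752
G1 X183.586 Y45.964 F752
G1 X209.102 Y57.406 F752
M5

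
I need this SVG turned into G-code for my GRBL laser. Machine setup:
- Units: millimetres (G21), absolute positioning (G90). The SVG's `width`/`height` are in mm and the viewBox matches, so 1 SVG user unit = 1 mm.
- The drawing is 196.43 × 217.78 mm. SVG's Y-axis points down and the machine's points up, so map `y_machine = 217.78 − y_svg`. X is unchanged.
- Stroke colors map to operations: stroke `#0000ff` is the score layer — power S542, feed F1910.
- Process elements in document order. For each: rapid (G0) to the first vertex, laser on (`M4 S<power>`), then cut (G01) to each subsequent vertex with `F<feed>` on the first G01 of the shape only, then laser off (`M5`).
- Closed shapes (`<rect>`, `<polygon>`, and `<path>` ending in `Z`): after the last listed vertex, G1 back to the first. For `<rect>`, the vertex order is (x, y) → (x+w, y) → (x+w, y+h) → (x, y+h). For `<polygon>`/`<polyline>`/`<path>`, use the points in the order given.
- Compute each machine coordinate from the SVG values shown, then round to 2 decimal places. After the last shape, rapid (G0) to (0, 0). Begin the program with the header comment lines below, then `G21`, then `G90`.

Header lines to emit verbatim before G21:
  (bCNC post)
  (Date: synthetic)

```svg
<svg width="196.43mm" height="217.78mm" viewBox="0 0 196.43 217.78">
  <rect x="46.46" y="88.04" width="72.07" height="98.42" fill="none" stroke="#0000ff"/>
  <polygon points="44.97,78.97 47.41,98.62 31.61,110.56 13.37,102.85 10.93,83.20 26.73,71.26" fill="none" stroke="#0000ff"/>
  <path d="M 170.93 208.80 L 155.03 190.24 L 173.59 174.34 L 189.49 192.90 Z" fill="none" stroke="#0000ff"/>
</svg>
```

viewBox `0 0 196.43 217.78` with mm width/height → 1 unit = 1 mm. Flip: y_m = 217.78 − y_svg.

**Shape 1** — `<rect>` rectangle, stroke `#0000ff` → score (S542, F1910). Machine vertices: (46.46,129.74) → (118.53,129.74) → (118.53,31.32) → (46.46,31.32) → (46.46,129.74). Closed: final G1 returns to the first vertex.

**Shape 2** — `<polygon>` regular polygon, stroke `#0000ff` → score (S542, F1910). Machine vertices: (44.97,138.81) → (47.41,119.16) → (31.61,107.22) → (13.37,114.93) → (10.93,134.58) → (26.73,146.52) → (44.97,138.81). Closed: final G1 returns to the first vertex.

**Shape 3** — `<path>` regular polygon, stroke `#0000ff` → score (S542, F1910). Machine vertices: (170.93,8.98) → (155.03,27.54) → (173.59,43.44) → (189.49,24.88) → (170.93,8.98). Closed: final G1 returns to the first vertex.

(bCNC post)
(Date: synthetic)
G21
G90
G0 X46.46 Y129.74
M4 S542
G01 X118.53 Y129.74 F1910
G01 X118.53 Y31.32
G01 X46.46 Y31.32
G01 X46.46 Y129.74
M5
G0 X44.97 Y138.81
M4 S542
G01 X47.41 Y119.16 F1910
G01 X31.61 Y107.22
G01 X13.37 Y114.93
G01 X10.93 Y134.58
G01 X26.73 Y146.52
G01 X44.97 Y138.81
M5
G0 X170.93 Y8.98
M4 S542
G01 X155.03 Y27.54 F1910
G01 X173.59 Y43.44
G01 X189.49 Y24.88
G01 X170.93 Y8.98
M5
G0 X0.00 Y0.00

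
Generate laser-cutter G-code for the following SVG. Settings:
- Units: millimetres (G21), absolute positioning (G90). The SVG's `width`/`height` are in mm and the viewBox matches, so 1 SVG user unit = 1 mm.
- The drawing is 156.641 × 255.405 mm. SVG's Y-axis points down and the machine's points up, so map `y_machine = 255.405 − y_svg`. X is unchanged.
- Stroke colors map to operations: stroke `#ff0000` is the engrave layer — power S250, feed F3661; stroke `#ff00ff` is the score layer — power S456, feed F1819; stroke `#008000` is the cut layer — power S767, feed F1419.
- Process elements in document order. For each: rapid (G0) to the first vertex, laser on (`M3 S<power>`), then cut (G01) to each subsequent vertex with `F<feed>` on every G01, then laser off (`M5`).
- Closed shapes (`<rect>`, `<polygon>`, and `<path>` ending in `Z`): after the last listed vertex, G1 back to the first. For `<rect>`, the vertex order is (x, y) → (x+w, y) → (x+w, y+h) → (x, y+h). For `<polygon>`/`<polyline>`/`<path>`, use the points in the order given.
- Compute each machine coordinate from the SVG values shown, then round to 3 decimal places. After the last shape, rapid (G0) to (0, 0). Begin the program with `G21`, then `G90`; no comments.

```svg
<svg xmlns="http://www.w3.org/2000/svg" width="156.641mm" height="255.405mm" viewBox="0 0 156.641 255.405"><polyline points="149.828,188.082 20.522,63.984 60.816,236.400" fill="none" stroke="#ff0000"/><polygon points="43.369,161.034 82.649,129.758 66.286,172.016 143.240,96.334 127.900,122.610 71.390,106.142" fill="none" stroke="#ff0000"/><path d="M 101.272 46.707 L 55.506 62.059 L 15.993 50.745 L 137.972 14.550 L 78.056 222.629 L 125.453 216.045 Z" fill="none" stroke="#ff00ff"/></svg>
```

G21
G90
G0 X149.828 Y67.323
M3 S250
G01 X20.522 Y191.421 F3661
G01 X60.816 Y19.005 F3661
M5
G0 X43.369 Y94.371
M3 S250
G01 X82.649 Y125.647 F3661
G01 X66.286 Y83.389 F3661
G01 X143.240 Y159.071 F3661
G01 X127.900 Y132.795 F3661
G01 X71.390 Y149.263 F3661
G01 X43.369 Y94.371 F3661
M5
G0 X101.272 Y208.698
M3 S456
G01 X55.506 Y193.346 F1819
G01 X15.993 Y204.660 F1819
G01 X137.972 Y240.855 F1819
G01 X78.056 Y32.776 F1819
G01 X125.453 Y39.360 F1819
G01 X101.272 Y208.698 F1819
M5
G0 X0.000 Y0.000

viewBox `0 0 156.641 255.405` with mm width/height → 1 unit = 1 mm. Flip: y_m = 255.405 − y_svg.

**Shape 1** — `<polyline>` open polyline, stroke `#ff0000` → engrave (S250, F3661). Machine vertices: (149.828,67.323) → (20.522,191.421) → (60.816,19.005). Open path.

**Shape 2** — `<polygon>` closed polygon, stroke `#ff0000` → engrave (S250, F3661). Machine vertices: (43.369,94.371) → (82.649,125.647) → (66.286,83.389) → (143.240,159.071) → (127.900,132.795) → (71.390,149.263) → (43.369,94.371). Closed: final G1 returns to the first vertex.

**Shape 3** — `<path>` closed polygon, stroke `#ff00ff` → score (S456, F1819). Machine vertices: (101.272,208.698) → (55.506,193.346) → (15.993,204.660) → (137.972,240.855) → (78.056,32.776) → (125.453,39.360) → (101.272,208.698). Closed: final G1 returns to the first vertex.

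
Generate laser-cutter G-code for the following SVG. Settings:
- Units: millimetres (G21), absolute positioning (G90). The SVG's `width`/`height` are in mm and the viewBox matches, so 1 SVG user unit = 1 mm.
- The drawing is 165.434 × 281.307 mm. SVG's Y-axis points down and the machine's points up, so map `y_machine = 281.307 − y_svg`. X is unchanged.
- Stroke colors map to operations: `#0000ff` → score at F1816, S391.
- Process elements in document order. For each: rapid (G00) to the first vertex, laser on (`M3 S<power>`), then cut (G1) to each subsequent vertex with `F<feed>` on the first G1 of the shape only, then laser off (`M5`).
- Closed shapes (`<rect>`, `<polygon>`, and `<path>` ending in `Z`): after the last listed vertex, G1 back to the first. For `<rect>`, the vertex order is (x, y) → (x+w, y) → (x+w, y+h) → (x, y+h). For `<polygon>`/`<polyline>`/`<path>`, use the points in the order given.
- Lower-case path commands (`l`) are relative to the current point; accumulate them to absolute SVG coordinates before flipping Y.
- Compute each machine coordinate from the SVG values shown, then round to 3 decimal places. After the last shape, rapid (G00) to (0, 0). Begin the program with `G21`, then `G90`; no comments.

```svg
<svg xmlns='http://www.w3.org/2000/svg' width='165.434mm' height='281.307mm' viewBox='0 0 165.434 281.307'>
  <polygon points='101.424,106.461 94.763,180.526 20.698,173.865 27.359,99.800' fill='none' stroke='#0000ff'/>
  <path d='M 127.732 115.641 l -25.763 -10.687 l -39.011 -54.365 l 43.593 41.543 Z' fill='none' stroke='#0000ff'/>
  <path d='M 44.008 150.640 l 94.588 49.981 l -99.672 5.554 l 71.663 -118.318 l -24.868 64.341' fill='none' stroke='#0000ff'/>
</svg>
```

Since the viewBox matches the mm dimensions, user units are millimetres directly. The only transform is the Y-flip y_m = 281.307 − y_svg.

Shape 1 is a regular polygon drawn with `<polygon>`. Its stroke #0000ff means score at S391, F1816. After flipping Y the toolpath is (101.424,174.846) → (94.763,100.781) → (20.698,107.442) → (27.359,181.507) → (101.424,174.846), returning to the start.

Shape 2 is a closed polygon drawn with `<path>`. Its stroke #0000ff means score at S391, F1816. After flipping Y the toolpath is (127.732,165.666) → (101.969,176.353) → (62.958,230.718) → (106.551,189.175) → (127.732,165.666), returning to the start.

Shape 3 is a open polyline drawn with `<path>`. Its stroke #0000ff means score at S391, F1816. After flipping Y the toolpath is (44.008,130.667) → (138.596,80.686) → (38.924,75.132) → (110.587,193.450) → (85.719,129.109).

G21
G90
G00 X101.424 Y174.846
M3 S391
G1 X94.763 Y100.781 F1816
G1 X20.698 Y107.442
G1 X27.359 Y181.507
G1 X101.424 Y174.846
M5
G00 X127.732 Y165.666
M3 S391
G1 X101.969 Y176.353 F1816
G1 X62.958 Y230.718
G1 X106.551 Y189.175
G1 X127.732 Y165.666
M5
G00 X44.008 Y130.667
M3 S391
G1 X138.596 Y80.686 F1816
G1 X38.924 Y75.132
G1 X110.587 Y193.450
G1 X85.719 Y129.109
M5
G00 X0.000 Y0.000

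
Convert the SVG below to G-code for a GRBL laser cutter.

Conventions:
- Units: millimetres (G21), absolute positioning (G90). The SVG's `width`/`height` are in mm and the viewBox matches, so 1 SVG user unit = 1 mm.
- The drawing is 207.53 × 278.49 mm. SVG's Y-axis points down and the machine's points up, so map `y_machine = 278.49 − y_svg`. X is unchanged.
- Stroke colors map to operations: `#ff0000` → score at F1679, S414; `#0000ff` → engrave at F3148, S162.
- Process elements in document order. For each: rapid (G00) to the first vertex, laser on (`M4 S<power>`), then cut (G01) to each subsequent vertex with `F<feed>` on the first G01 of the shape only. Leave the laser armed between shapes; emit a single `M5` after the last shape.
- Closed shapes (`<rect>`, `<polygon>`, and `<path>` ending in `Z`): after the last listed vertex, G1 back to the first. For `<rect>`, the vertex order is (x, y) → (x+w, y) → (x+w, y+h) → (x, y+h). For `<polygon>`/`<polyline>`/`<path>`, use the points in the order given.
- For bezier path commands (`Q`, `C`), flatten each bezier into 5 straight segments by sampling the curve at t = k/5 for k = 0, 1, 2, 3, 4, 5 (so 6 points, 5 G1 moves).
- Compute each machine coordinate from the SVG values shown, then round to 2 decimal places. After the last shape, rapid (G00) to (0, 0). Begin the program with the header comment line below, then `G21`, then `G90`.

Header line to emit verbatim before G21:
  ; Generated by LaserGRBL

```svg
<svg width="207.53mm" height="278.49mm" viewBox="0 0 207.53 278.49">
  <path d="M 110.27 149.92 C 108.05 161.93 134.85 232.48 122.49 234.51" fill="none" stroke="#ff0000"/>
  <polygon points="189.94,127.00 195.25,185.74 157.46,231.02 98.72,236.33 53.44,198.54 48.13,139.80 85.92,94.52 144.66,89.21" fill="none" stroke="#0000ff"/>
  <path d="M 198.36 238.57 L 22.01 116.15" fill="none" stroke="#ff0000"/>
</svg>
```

Since the viewBox matches the mm dimensions, user units are millimetres directly. The only transform is the Y-flip y_m = 278.49 − y_svg.

Shape 1 is a cubic bezier drawn with `<path>`. Its stroke #ff0000 means score at S414, F1679. After flipping Y the toolpath is (110.27,128.57) → (111.87,115.36) → (117.17,94.19) → (122.89,71.17) → (125.75,52.40) → (122.49,43.98).

Shape 2 is a regular polygon drawn with `<polygon>`. Its stroke #0000ff means engrave at S162, F3148. After flipping Y the toolpath is (189.94,151.49) → (195.25,92.75) → (157.46,47.47) → (98.72,42.16) → (53.44,79.95) → (48.13,138.69) → (85.92,183.97) → (144.66,189.28) → (189.94,151.49), returning to the start.

Shape 3 is a line segment drawn with `<path>`. Its stroke #ff0000 means score at S414, F1679. After flipping Y the toolpath is (198.36,39.92) → (22.01,162.34).

; Generated by LaserGRBL
G21
G90
G00 X110.27 Y128.57
M4 S414
G01 X111.87 Y115.36 F1679
G01 X117.17 Y94.19
G01 X122.89 Y71.17
G01 X125.75 Y52.40
G01 X122.49 Y43.98
G00 X189.94 Y151.49
M4 S162
G01 X195.25 Y92.75 F3148
G01 X157.46 Y47.47
G01 X98.72 Y42.16
G01 X53.44 Y79.95
G01 X48.13 Y138.69
G01 X85.92 Y183.97
G01 X144.66 Y189.28
G01 X189.94 Y151.49
G00 X198.36 Y39.92
M4 S414
G01 X22.01 Y162.34 F1679
M5
G00 X0.00 Y0.00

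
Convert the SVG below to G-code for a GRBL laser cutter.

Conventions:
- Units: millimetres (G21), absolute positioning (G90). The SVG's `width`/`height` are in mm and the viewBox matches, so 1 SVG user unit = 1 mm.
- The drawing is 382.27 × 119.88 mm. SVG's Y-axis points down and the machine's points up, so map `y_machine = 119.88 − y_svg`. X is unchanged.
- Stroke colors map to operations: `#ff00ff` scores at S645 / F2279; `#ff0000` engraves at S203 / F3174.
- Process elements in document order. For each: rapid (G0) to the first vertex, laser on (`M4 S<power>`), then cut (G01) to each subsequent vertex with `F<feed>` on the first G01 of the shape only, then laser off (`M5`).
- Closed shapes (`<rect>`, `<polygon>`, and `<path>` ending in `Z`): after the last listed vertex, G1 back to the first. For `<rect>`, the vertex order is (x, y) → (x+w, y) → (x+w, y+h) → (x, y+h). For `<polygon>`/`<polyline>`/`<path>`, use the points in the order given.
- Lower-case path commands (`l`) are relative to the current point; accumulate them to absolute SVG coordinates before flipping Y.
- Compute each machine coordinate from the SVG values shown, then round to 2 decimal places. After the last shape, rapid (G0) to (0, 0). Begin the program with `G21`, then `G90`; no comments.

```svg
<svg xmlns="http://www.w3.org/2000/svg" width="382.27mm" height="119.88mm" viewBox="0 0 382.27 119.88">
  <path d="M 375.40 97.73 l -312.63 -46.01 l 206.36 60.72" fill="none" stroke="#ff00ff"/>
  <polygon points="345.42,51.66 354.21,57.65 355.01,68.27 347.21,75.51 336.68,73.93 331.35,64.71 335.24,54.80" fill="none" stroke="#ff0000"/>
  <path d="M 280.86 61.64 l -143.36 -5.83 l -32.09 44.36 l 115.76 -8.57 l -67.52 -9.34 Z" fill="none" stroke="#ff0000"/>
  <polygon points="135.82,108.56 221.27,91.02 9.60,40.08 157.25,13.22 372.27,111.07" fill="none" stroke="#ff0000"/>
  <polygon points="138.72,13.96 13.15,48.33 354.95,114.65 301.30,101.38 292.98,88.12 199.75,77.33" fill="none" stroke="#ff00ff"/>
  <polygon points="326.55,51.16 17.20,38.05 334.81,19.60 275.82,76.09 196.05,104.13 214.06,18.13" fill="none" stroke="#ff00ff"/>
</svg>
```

1 u = 1 mm; y_m = 119.88 − y.

[1] `<path>` open polyline, #ff00ff→score S645 F2279: (375.40,22.15) → (62.77,68.16) → (269.13,7.44)

[2] `<polygon>` regular polygon, #ff0000→engrave S203 F3174: (345.42,68.22) → (354.21,62.23) → (355.01,51.61) → (347.21,44.37) → (336.68,45.95) → (331.35,55.17) → (335.24,65.08) → (345.42,68.22) (closed)

[3] `<path>` closed polygon, #ff0000→engrave S203 F3174: (280.86,58.24) → (137.50,64.07) → (105.41,19.71) → (221.17,28.28) → (153.65,37.62) → (280.86,58.24) (closed)

[4] `<polygon>` closed polygon, #ff0000→engrave S203 F3174: (135.82,11.32) → (221.27,28.86) → (9.60,79.80) → (157.25,106.66) → (372.27,8.81) → (135.82,11.32) (closed)

[5] `<polygon>` closed polygon, #ff00ff→score S645 F2279: (138.72,105.92) → (13.15,71.55) → (354.95,5.23) → (301.30,18.50) → (292.98,31.76) → (199.75,42.55) → (138.72,105.92) (closed)

[6] `<polygon>` closed polygon, #ff00ff→score S645 F2279: (326.55,68.72) → (17.20,81.83) → (334.81,100.28) → (275.82,43.79) → (196.05,15.75) → (214.06,101.75) → (326.55,68.72) (closed)

G21
G90
G0 X375.40 Y22.15
M4 S645
G01 X62.77 Y68.16 F2279
G01 X269.13 Y7.44
M5
G0 X345.42 Y68.22
M4 S203
G01 X354.21 Y62.23 F3174
G01 X355.01 Y51.61
G01 X347.21 Y44.37
G01 X336.68 Y45.95
G01 X331.35 Y55.17
G01 X335.24 Y65.08
G01 X345.42 Y68.22
M5
G0 X280.86 Y58.24
M4 S203
G01 X137.50 Y64.07 F3174
G01 X105.41 Y19.71
G01 X221.17 Y28.28
G01 X153.65 Y37.62
G01 X280.86 Y58.24
M5
G0 X135.82 Y11.32
M4 S203
G01 X221.27 Y28.86 F3174
G01 X9.60 Y79.80
G01 X157.25 Y106.66
G01 X372.27 Y8.81
G01 X135.82 Y11.32
M5
G0 X138.72 Y105.92
M4 S645
G01 X13.15 Y71.55 F2279
G01 X354.95 Y5.23
G01 X301.30 Y18.50
G01 X292.98 Y31.76
G01 X199.75 Y42.55
G01 X138.72 Y105.92
M5
G0 X326.55 Y68.72
M4 S645
G01 X17.20 Y81.83 F2279
G01 X334.81 Y100.28
G01 X275.82 Y43.79
G01 X196.05 Y15.75
G01 X214.06 Y101.75
G01 X326.55 Y68.72
M5
G0 X0.00 Y0.00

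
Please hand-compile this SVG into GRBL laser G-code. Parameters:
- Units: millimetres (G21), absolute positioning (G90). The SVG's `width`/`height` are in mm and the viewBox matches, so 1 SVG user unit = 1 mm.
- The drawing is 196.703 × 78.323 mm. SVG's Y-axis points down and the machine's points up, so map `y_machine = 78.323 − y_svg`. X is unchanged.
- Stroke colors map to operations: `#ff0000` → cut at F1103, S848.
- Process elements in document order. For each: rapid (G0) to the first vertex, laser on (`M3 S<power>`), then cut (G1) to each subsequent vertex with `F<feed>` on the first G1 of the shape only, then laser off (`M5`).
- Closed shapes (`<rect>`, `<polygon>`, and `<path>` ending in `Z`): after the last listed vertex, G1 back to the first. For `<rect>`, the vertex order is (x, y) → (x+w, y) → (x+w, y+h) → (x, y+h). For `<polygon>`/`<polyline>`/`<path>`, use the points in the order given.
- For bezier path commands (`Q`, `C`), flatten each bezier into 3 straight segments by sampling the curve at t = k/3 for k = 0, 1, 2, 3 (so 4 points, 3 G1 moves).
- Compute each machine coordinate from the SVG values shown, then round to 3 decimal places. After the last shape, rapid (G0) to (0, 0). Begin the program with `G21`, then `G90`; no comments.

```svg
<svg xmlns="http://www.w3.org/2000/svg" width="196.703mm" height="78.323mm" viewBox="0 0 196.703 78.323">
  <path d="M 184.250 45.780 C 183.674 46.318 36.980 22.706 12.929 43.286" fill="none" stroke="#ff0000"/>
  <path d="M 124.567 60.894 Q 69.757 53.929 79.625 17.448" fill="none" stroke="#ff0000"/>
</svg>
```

1 u = 1 mm; y_m = 78.323 − y.

[1] `<path>` cubic bezier, #ff0000→cut S848 F1103: (184.250,32.543) → (144.922,37.524) → (67.907,43.418) → (12.929,35.037)

[2] `<path>` quadratic bezier, #ff0000→cut S848 F1103: (124.567,17.429) → (95.213,25.352) → (80.233,39.834) → (79.625,60.875)

G21
G90
G0 X184.250 Y32.543
M3 S848
G1 X144.922 Y37.524 F1103
G1 X67.907 Y43.418
G1 X12.929 Y35.037
M5
G0 X124.567 Y17.429
M3 S848
G1 X95.213 Y25.352 F1103
G1 X80.233 Y39.834
G1 X79.625 Y60.875
M5
G0 X0.000 Y0.000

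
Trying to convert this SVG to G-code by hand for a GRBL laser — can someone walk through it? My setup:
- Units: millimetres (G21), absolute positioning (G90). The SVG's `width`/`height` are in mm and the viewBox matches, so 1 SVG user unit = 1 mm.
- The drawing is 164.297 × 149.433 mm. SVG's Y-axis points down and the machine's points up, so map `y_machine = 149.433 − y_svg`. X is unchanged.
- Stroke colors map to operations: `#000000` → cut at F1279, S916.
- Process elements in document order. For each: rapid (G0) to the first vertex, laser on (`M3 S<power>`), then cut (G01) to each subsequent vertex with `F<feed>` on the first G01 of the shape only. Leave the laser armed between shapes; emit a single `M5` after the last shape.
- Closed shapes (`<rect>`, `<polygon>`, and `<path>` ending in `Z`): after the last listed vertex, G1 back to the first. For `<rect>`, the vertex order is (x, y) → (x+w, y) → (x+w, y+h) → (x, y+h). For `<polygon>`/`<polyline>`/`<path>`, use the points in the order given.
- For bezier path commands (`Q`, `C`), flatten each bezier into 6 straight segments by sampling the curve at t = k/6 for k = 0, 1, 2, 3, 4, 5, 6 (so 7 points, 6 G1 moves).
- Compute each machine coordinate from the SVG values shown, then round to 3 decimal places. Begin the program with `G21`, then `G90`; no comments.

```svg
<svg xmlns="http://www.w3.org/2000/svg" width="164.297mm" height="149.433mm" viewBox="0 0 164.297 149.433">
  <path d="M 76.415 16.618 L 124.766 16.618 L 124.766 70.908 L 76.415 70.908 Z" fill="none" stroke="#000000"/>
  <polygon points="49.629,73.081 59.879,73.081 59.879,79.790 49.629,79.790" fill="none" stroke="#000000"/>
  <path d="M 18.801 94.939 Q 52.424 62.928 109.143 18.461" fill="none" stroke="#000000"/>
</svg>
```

G21
G90
G0 X76.415 Y132.815
M3 S916
G01 X124.766 Y132.815 F1279
G01 X124.766 Y78.525
G01 X76.415 Y78.525
G01 X76.415 Y132.815
G0 X49.629 Y76.352
M3 S916
G01 X59.879 Y76.352 F1279
G01 X59.879 Y69.643
G01 X49.629 Y69.643
G01 X49.629 Y76.352
G0 X18.801 Y54.494
M3 S916
G01 X30.650 Y65.510 F1279
G01 X43.783 Y77.219
G01 X58.198 Y89.619
G01 X73.897 Y102.711
G01 X90.878 Y116.496
G01 X109.143 Y130.972
M5

Since the viewBox matches the mm dimensions, user units are millimetres directly. The only transform is the Y-flip y_m = 149.433 − y_svg.

Shape 1 is a rectangle drawn with `<path>`. Its stroke #000000 means cut at S916, F1279. After flipping Y the toolpath is (76.415,132.815) → (124.766,132.815) → (124.766,78.525) → (76.415,78.525) → (76.415,132.815), returning to the start.

Shape 2 is a rectangle drawn with `<polygon>`. Its stroke #000000 means cut at S916, F1279. After flipping Y the toolpath is (49.629,76.352) → (59.879,76.352) → (59.879,69.643) → (49.629,69.643) → (49.629,76.352), returning to the start.

Shape 3 is a quadratic bezier drawn with `<path>`. Its stroke #000000 means cut at S916, F1279. After flipping Y the toolpath is (18.801,54.494) → (30.650,65.510) → (43.783,77.219) → (58.198,89.619) → (73.897,102.711) → (90.878,116.496) → (109.143,130.972).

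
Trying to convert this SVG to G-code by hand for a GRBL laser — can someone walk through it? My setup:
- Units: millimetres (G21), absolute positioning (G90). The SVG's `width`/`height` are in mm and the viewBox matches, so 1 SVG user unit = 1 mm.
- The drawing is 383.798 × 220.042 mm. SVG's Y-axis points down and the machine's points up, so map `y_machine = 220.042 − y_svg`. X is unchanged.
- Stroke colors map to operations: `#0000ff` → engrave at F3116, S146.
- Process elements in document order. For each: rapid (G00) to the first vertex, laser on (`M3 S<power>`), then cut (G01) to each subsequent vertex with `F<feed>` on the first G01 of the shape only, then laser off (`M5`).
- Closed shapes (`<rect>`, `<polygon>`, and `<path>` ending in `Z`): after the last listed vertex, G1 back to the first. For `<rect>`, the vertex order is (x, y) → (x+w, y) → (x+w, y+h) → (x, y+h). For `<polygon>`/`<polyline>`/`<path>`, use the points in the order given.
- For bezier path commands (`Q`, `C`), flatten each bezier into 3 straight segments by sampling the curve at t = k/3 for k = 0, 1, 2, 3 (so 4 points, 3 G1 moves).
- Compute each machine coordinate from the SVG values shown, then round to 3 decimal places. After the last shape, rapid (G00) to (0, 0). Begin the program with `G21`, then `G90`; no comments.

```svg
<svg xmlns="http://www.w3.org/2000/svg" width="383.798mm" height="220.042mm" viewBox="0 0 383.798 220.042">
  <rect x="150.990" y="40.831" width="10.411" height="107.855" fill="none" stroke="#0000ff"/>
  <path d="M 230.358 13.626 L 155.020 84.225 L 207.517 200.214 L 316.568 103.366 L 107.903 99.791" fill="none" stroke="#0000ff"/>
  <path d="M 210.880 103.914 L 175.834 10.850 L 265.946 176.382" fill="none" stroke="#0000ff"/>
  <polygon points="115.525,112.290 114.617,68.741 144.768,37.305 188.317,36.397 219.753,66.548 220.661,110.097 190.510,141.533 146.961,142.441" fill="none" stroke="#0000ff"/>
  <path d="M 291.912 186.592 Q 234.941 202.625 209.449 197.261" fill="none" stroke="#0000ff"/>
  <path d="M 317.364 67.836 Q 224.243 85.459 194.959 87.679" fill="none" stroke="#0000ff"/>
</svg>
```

G21
G90
G00 X150.990 Y179.211
M3 S146
G01 X161.401 Y179.211 F3116
G01 X161.401 Y71.356
G01 X150.990 Y71.356
G01 X150.990 Y179.211
M5
G00 X230.358 Y206.416
M3 S146
G01 X155.020 Y135.817 F3116
G01 X207.517 Y19.828
G01 X316.568 Y116.676
G01 X107.903 Y120.251
M5
G00 X210.880 Y116.128
M3 S146
G01 X175.834 Y209.192 F3116
G01 X265.946 Y43.660
M5
G00 X115.525 Y107.752
M3 S146
G01 X114.617 Y151.301 F3116
G01 X144.768 Y182.737
G01 X188.317 Y183.645
G01 X219.753 Y153.494
G01 X220.661 Y109.945
G01 X190.510 Y78.509
G01 X146.961 Y77.601
G01 X115.525 Y107.752
M5
G00 X291.912 Y33.450
M3 S146
G01 X257.429 Y25.139 F3116
G01 X229.941 Y21.582
G01 X209.449 Y22.781
M5
G00 X317.364 Y152.206
M3 S146
G01 X262.376 Y142.169 F3116
G01 X221.575 Y135.554
G01 X194.959 Y132.363
M5
G00 X0.000 Y0.000

1 u = 1 mm; y_m = 220.042 − y.

[1] `<rect>` rectangle, #0000ff→engrave S146 F3116: (150.990,179.211) → (161.401,179.211) → (161.401,71.356) → (150.990,71.356) → (150.990,179.211) (closed)

[2] `<path>` open polyline, #0000ff→engrave S146 F3116: (230.358,206.416) → (155.020,135.817) → (207.517,19.828) → (316.568,116.676) → (107.903,120.251)

[3] `<path>` open polyline, #0000ff→engrave S146 F3116: (210.880,116.128) → (175.834,209.192) → (265.946,43.660)

[4] `<polygon>` regular polygon, #0000ff→engrave S146 F3116: (115.525,107.752) → (114.617,151.301) → (144.768,182.737) → (188.317,183.645) → (219.753,153.494) → (220.661,109.945) → (190.510,78.509) → (146.961,77.601) → (115.525,107.752) (closed)

[5] `<path>` quadratic bezier, #0000ff→engrave S146 F3116: (291.912,33.450) → (257.429,25.139) → (229.941,21.582) → (209.449,22.781)

[6] `<path>` quadratic bezier, #0000ff→engrave S146 F3116: (317.364,152.206) → (262.376,142.169) → (221.575,135.554) → (194.959,132.363)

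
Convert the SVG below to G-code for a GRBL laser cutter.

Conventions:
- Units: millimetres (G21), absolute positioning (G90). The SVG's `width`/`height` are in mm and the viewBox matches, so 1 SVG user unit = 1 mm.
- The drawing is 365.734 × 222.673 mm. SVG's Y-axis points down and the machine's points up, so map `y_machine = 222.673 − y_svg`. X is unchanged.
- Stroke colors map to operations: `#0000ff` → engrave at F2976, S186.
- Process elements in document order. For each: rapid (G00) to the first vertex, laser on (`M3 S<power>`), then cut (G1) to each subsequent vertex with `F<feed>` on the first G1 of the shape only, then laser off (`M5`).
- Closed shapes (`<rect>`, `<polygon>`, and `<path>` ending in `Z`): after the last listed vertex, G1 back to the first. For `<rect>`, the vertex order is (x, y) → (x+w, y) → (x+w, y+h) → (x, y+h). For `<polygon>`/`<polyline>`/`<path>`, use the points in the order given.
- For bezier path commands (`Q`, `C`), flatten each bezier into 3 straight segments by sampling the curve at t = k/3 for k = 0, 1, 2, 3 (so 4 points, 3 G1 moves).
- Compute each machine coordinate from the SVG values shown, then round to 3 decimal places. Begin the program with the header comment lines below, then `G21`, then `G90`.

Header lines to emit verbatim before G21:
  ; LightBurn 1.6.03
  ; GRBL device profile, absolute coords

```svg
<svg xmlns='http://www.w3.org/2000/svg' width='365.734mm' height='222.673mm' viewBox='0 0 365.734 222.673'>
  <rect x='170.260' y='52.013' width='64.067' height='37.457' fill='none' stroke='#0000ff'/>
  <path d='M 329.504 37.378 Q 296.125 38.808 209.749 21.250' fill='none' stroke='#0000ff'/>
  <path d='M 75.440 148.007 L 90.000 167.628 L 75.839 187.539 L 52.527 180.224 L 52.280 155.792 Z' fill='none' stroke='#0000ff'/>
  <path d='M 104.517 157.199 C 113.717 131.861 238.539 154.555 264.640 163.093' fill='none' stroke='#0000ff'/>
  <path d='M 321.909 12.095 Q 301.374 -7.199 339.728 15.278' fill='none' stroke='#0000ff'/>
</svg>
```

; LightBurn 1.6.03
; GRBL device profile, absolute coords
G21
G90
G00 X170.260 Y170.660
M3 S186
G1 X234.327 Y170.660 F2976
G1 X234.327 Y133.203
G1 X170.260 Y133.203
G1 X170.260 Y170.660
M5
G00 X329.504 Y185.295
M3 S186
G1 X301.363 Y186.451 F2976
G1 X261.444 Y191.827
G1 X209.749 Y201.423
M5
G00 X75.440 Y74.666
M3 S186
G1 X90.000 Y55.045 F2976
G1 X75.839 Y35.134
G1 X52.527 Y42.449
G1 X52.280 Y66.881
G1 X75.440 Y74.666
M5
G00 X104.517 Y65.474
M3 S186
G1 X144.319 Y77.105 F2976
G1 X213.571 Y70.533
G1 X264.640 Y59.580
M5
G00 X321.909 Y210.578
M3 S186
G1 X314.762 Y218.799 F2976
G1 X320.702 Y217.738
G1 X339.728 Y207.395
M5

viewBox `0 0 365.734 222.673` with mm width/height → 1 unit = 1 mm. Flip: y_m = 222.673 − y_svg.

**Shape 1** — `<rect>` rectangle, stroke `#0000ff` → engrave (S186, F2976). Machine vertices: (170.260,170.660) → (234.327,170.660) → (234.327,133.203) → (170.260,133.203) → (170.260,170.660). Closed: final G1 returns to the first vertex.

**Shape 2** — `<path>` quadratic bezier, stroke `#0000ff` → engrave (S186, F2976). Control points (SVG): P0=(329.504,37.378), P1=(296.125,38.808), P2=(209.749,21.250); sampled at t=k/3. Machine vertices: (329.504,185.295) → (301.363,186.451) → (261.444,191.827) → (209.749,201.423). Open path.

**Shape 3** — `<path>` regular polygon, stroke `#0000ff` → engrave (S186, F2976). Machine vertices: (75.440,74.666) → (90.000,55.045) → (75.839,35.134) → (52.527,42.449) → (52.280,66.881) → (75.440,74.666). Closed: final G1 returns to the first vertex.

**Shape 4** — `<path>` cubic bezier, stroke `#0000ff` → engrave (S186, F2976). Control points (SVG): P0=(104.517,157.199), P1=(113.717,131.861), P2=(238.539,154.555), P3=(264.640,163.093); sampled at t=k/3. Machine vertices: (104.517,65.474) → (144.319,77.105) → (213.571,70.533) → (264.640,59.580). Open path.

**Shape 5** — `<path>` quadratic bezier, stroke `#0000ff` → engrave (S186, F2976). Control points (SVG): P0=(321.909,12.095), P1=(301.374,-7.199), P2=(339.728,15.278); sampled at t=k/3. Machine vertices: (321.909,210.578) → (314.762,218.799) → (320.702,217.738) → (339.728,207.395). Open path.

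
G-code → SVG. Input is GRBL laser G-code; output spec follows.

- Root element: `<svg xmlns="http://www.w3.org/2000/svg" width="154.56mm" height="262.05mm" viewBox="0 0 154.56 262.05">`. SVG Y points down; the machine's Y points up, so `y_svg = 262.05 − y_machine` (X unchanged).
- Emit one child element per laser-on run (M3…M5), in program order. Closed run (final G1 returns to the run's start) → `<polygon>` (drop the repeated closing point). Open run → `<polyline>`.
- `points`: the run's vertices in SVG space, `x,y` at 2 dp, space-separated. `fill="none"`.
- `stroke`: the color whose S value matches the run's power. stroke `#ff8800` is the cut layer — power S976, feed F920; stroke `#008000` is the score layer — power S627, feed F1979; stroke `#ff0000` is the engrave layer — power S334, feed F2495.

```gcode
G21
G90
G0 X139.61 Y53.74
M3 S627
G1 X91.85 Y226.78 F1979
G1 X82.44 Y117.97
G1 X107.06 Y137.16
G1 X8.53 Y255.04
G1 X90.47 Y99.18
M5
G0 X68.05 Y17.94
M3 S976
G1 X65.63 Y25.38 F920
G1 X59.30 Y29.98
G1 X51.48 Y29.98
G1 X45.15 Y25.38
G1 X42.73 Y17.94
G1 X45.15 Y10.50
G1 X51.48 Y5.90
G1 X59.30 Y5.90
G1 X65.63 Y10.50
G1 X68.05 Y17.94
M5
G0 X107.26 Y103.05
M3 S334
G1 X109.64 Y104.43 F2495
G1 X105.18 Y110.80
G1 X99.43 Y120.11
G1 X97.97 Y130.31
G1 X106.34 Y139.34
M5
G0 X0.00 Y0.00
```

Machine Y-up, SVG Y-down with viewBox height 262.05, so y_svg = 262.05 − y_machine; X carries over.

Run 1: S627 ⇒ score layer `#008000`. The run is open, so emit a `<polyline>` with points (Y-flipped): 139.61,208.31 91.85,35.27 82.44,144.08 107.06,124.89 8.53,7.01 90.47,162.87.

Run 2: the run's S976 means `#ff8800` (cut). The run returns to its start, so emit a `<polygon>` with points (Y-flipped): 68.05,244.11 65.63,236.67 59.30,232.07 51.48,232.07 45.15,236.67 42.73,244.11 45.15,251.55 51.48,256.15 59.30,256.15 65.63,251.55.

Run 3: power S334 maps to stroke `#ff0000` (engrave). The run is open, so emit a `<polyline>` with points (Y-flipped): 107.26,159.00 109.64,157.62 105.18,151.25 99.43,141.94 97.97,131.74 106.34,122.71.

<svg xmlns="http://www.w3.org/2000/svg" width="154.56mm" height="262.05mm" viewBox="0 0 154.56 262.05">
  <polyline points="139.61,208.31 91.85,35.27 82.44,144.08 107.06,124.89 8.53,7.01 90.47,162.87" fill="none" stroke="#008000"/>
  <polygon points="68.05,244.11 65.63,236.67 59.30,232.07 51.48,232.07 45.15,236.67 42.73,244.11 45.15,251.55 51.48,256.15 59.30,256.15 65.63,251.55" fill="none" stroke="#ff8800"/>
  <polyline points="107.26,159.00 109.64,157.62 105.18,151.25 99.43,141.94 97.97,131.74 106.34,122.71" fill="none" stroke="#ff0000"/>
</svg>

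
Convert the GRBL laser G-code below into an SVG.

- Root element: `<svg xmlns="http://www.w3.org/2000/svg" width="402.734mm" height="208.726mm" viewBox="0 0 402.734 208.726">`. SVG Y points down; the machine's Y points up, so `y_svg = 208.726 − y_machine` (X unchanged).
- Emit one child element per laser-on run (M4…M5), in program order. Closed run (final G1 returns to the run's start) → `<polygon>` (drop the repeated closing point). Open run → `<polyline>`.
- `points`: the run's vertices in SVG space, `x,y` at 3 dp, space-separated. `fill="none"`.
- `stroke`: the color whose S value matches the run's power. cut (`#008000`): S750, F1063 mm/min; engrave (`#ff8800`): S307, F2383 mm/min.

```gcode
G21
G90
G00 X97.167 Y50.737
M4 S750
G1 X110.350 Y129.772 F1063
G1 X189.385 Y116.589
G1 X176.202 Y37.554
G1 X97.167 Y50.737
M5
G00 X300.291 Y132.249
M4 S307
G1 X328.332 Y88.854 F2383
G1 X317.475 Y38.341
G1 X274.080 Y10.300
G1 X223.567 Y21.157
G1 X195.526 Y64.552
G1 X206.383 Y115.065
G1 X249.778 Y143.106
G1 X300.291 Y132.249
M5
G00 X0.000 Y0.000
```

y_svg = 208.726 − y_m.

[1] S750→`#008000` (cut); closed run; points: 97.167,157.989 110.350,78.954 189.385,92.137 176.202,171.172

[2] S307→`#ff8800` (engrave); closed run; points: 300.291,76.477 328.332,119.872 317.475,170.385 274.080,198.426 223.567,187.569 195.526,144.174 206.383,93.661 249.778,65.620

<svg xmlns="http://www.w3.org/2000/svg" width="402.734mm" height="208.726mm" viewBox="0 0 402.734 208.726">
  <polygon points="97.167,157.989 110.350,78.954 189.385,92.137 176.202,171.172" fill="none" stroke="#008000"/>
  <polygon points="300.291,76.477 328.332,119.872 317.475,170.385 274.080,198.426 223.567,187.569 195.526,144.174 206.383,93.661 249.778,65.620" fill="none" stroke="#ff8800"/>
</svg>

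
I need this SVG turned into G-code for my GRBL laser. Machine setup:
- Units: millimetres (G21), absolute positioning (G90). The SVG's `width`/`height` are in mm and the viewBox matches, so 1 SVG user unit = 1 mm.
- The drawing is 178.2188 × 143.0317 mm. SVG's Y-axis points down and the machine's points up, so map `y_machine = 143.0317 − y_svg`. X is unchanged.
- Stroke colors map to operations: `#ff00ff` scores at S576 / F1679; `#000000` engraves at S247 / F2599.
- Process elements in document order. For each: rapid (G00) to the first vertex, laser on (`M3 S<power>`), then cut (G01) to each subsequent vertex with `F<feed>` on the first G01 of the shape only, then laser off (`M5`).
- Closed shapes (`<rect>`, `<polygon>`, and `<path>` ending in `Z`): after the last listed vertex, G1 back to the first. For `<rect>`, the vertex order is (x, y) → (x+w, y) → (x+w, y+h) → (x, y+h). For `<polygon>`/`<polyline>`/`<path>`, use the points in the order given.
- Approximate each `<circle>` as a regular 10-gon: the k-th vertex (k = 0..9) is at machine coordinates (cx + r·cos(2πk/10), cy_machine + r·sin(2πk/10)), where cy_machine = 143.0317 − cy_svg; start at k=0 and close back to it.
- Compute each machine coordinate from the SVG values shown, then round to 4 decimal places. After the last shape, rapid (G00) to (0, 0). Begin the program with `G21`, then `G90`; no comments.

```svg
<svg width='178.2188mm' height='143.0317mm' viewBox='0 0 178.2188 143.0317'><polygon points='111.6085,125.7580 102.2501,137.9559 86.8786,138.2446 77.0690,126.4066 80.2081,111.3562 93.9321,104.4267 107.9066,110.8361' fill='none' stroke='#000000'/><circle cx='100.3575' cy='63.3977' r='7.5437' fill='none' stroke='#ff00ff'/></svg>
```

1 u = 1 mm; y_m = 143.0317 − y.

[1] `<polygon>` regular polygon, #000000→engrave S247 F2599: (111.6085,17.2737) → (102.2501,5.0758) → (86.8786,4.7871) → (77.0690,16.6251) → (80.2081,31.6755) → (93.9321,38.6050) → (107.9066,32.1956) → (111.6085,17.2737) (closed)

[2] `<circle>` circle, #ff00ff→score S576 F1679: (107.9012,79.6340) → (106.4605,84.0681) → (102.6886,86.8085) → (98.0264,86.8085) → (94.2545,84.0681) → (92.8138,79.6340) → (94.2545,75.1999) → (98.0264,72.4595) → (102.6886,72.4595) → (106.4605,75.1999) → (107.9012,79.6340) (closed)

G21
G90
G00 X111.6085 Y17.2737
M3 S247
G01 X102.2501 Y5.0758 F2599
G01 X86.8786 Y4.7871
G01 X77.0690 Y16.6251
G01 X80.2081 Y31.6755
G01 X93.9321 Y38.6050
G01 X107.9066 Y32.1956
G01 X111.6085 Y17.2737
M5
G00 X107.9012 Y79.6340
M3 S576
G01 X106.4605 Y84.0681 F1679
G01 X102.6886 Y86.8085
G01 X98.0264 Y86.8085
G01 X94.2545 Y84.0681
G01 X92.8138 Y79.6340
G01 X94.2545 Y75.1999
G01 X98.0264 Y72.4595
G01 X102.6886 Y72.4595
G01 X106.4605 Y75.1999
G01 X107.9012 Y79.6340
M5
G00 X0.0000 Y0.0000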